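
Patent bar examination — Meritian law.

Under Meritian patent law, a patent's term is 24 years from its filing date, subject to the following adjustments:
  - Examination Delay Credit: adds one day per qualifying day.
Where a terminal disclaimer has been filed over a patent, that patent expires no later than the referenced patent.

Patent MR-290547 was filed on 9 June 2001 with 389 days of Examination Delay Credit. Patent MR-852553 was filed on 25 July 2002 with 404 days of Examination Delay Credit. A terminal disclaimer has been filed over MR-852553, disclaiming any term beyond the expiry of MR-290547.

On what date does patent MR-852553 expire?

Natural term of MR-852553:
  Base: filing + 24 years → 25 July 2026.
  Examination Delay Credit: +404 days → 2 September 2027.
Expiry of referenced patent MR-290547:
  Base: filing + 24 years → 9 June 2025.
  Examination Delay Credit: +389 days → 3 July 2026.
Terminal disclaimer: MR-852553 expires on the earlier of 2 September 2027 and 3 July 2026.

2026-07-03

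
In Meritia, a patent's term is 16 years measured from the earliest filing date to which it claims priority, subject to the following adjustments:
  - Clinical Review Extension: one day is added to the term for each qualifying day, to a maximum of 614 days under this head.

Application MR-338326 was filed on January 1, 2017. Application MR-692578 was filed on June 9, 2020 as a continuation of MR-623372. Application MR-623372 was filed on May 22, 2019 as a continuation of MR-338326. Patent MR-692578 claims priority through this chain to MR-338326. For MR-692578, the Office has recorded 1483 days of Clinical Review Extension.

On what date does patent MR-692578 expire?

Earliest priority filing: 1 January 2017.
Base term: 1 January 2017 + 16 years → 1 January 2033.
Clinical Review Extension: 1483 days claimed exceeds the 614-day cap, so +614 days → 7 September 2034.

September 7, 2034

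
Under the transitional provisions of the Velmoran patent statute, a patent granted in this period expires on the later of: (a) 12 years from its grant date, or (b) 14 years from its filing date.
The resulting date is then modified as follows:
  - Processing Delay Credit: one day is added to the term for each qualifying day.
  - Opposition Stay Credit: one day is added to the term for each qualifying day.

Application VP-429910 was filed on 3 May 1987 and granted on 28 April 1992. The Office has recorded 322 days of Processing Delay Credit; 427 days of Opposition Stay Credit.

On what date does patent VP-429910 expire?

May 17, 2006

(a) grant + 12 years → 28 April 2004.
(b) filing + 14 years → 3 May 2001.
Later of the two: 28 April 2004.
Processing Delay Credit: +322 days → 16 March 2005.
Opposition Stay Credit: +427 days → 17 May 2006.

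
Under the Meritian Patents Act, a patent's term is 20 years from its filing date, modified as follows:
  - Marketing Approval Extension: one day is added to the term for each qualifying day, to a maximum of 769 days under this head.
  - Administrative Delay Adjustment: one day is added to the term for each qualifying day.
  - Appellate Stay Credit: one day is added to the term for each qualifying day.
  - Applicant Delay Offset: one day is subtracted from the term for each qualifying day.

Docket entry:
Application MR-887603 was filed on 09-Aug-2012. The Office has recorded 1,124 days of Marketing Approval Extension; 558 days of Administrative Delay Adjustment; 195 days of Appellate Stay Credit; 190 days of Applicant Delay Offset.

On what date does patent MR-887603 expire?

Base term: filing date + 20 years → 9 August 2032.
Marketing Approval Extension: 1124 days claimed exceeds the 769-day cap, so +769 days → 17 September 2034.
Administrative Delay Adjustment: +558 days → 28 March 2036.
Appellate Stay Credit: +195 days → 9 October 2036.
Applicant Delay Offset: −190 days → 2 April 2036.

April 2, 2036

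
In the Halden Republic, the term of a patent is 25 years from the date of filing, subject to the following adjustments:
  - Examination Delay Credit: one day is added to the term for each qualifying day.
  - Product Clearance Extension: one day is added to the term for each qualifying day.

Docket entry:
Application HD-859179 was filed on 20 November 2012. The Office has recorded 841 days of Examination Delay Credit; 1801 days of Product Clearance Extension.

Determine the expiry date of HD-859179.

February 13, 2045

Base term: filing date + 25 years → 20 November 2037.
Examination Delay Credit: +841 days → 10 March 2040.
Product Clearance Extension: +1801 days → 13 February 2045.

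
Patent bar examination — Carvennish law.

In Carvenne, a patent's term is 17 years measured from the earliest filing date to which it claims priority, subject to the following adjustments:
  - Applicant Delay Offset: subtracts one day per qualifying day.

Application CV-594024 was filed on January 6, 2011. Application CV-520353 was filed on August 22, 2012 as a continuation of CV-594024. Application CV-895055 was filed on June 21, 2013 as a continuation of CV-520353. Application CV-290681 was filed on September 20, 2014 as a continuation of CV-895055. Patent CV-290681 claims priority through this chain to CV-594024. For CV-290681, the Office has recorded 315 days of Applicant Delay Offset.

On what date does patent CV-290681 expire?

February 25, 2027

Earliest priority filing: 6 January 2011.
Base term: 6 January 2011 + 17 years → 6 January 2028.
Applicant Delay Offset: −315 days → 25 February 2027.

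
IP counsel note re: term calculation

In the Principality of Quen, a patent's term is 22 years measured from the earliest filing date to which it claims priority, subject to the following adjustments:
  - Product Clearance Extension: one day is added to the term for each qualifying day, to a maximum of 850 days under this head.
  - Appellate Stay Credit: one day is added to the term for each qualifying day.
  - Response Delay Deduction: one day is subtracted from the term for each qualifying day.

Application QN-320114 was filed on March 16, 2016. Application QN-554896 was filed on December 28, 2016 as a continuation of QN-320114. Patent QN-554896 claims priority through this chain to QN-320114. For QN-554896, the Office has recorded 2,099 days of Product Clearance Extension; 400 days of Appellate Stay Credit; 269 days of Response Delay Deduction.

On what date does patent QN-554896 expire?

Earliest priority filing: 16 March 2016.
Base term: 16 March 2016 + 22 years → 16 March 2038.
Product Clearance Extension: 2099 days claimed exceeds the 850-day cap, so +850 days → 13 July 2040.
Appellate Stay Credit: +400 days → 17 August 2041.
Response Delay Deduction: −269 days → 21 November 2040.

2040-11-21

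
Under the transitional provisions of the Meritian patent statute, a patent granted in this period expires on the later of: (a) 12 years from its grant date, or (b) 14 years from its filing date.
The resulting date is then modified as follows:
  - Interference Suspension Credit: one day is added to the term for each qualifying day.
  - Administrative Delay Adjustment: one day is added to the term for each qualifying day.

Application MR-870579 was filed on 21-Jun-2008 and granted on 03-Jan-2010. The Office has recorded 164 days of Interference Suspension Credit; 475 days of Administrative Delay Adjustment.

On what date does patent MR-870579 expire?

(a) grant + 12 years → 3 January 2022.
(b) filing + 14 years → 21 June 2022.
Later of the two: 21 June 2022.
Interference Suspension Credit: +164 days → 2 December 2022.
Administrative Delay Adjustment: +475 days → 21 March 2024.

2024-03-21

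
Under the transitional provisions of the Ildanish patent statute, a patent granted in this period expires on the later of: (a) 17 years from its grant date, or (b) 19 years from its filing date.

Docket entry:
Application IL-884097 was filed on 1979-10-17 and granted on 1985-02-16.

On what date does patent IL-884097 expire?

February 16, 2002

(a) grant + 17 years → 16 February 2002.
(b) filing + 19 years → 17 October 1998.
Later of the two: 16 February 2002.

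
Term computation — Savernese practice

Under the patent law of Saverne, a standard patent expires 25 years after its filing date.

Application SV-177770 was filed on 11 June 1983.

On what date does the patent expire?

June 11, 2008

Filing date + 25 years → 11 June 2008.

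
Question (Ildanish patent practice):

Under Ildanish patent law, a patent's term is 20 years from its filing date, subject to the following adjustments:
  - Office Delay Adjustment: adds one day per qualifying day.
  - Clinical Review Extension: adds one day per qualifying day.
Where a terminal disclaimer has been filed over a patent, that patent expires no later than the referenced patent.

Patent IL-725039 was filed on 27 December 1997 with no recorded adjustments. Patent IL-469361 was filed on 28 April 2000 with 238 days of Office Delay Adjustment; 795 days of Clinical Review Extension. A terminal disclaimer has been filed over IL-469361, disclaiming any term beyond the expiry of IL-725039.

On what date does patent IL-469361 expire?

December 27, 2017

Natural term of IL-469361:
  Base: filing + 20 years → 28 April 2020.
  Office Delay Adjustment: +238 days → 22 December 2020.
  Clinical Review Extension: +795 days → 25 February 2023.
Expiry of referenced patent IL-725039:
  Base: filing + 20 years → 27 December 2017.
Terminal disclaimer: IL-469361 expires on the earlier of 25 February 2023 and 27 December 2017.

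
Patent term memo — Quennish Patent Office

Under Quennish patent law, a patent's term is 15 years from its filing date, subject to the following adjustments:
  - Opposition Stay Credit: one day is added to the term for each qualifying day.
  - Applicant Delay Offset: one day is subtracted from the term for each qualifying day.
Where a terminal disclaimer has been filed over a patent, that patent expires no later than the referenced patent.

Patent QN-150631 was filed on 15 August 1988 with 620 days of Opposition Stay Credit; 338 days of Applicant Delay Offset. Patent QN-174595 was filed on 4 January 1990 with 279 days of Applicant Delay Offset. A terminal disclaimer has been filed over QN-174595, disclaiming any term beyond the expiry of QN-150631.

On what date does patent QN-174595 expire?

Natural term of QN-174595:
  Base: filing + 15 years → 4 January 2005.
  Applicant Delay Offset: −279 days → 31 March 2004.
Expiry of referenced patent QN-150631:
  Base: filing + 15 years → 15 August 2003.
  Opposition Stay Credit: +620 days → 26 April 2005.
  Applicant Delay Offset: −338 days → 23 May 2004.
Terminal disclaimer: QN-174595 expires on the earlier of 31 March 2004 and 23 May 2004.

March 31, 2004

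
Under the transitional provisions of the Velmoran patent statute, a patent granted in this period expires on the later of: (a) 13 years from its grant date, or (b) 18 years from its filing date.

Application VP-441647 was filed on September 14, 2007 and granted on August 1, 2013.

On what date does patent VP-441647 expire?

2026-08-01

(a) grant + 13 years → 1 August 2026.
(b) filing + 18 years → 14 September 2025.
Later of the two: 1 August 2026.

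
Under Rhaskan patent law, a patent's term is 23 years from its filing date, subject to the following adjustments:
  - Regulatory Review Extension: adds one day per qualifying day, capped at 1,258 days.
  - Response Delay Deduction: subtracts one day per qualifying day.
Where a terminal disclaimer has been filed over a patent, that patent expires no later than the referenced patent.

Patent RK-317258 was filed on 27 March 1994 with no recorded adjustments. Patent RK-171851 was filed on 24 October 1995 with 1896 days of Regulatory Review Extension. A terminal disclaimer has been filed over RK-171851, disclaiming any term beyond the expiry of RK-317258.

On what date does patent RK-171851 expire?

2017-03-27

Natural term of RK-171851:
  Base: filing + 23 years → 24 October 2018.
  Regulatory Review Extension: 1896 days claimed exceeds the 1258-day cap, so +1258 days → 4 April 2022.
Expiry of referenced patent RK-317258:
  Base: filing + 23 years → 27 March 2017.
Terminal disclaimer: RK-171851 expires on the earlier of 4 April 2022 and 27 March 2017.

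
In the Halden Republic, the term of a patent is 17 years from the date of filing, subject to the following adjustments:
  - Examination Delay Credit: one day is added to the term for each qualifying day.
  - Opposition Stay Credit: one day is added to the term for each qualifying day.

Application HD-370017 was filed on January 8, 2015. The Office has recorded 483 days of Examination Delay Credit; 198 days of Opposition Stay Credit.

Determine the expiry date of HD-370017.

November 19, 2033

Base term: filing date + 17 years → 8 January 2032.
Examination Delay Credit: +483 days → 5 May 2033.
Opposition Stay Credit: +198 days → 19 November 2033.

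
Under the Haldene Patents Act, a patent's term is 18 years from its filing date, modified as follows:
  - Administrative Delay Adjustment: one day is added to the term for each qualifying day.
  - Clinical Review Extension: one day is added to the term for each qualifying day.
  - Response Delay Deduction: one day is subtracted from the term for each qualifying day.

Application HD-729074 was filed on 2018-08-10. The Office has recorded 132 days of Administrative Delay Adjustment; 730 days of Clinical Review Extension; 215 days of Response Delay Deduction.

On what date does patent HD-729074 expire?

Base term: filing date + 18 years → 10 August 2036.
Administrative Delay Adjustment: +132 days → 20 December 2036.
Clinical Review Extension: +730 days → 20 December 2038.
Response Delay Deduction: −215 days → 19 May 2038.

May 19, 2038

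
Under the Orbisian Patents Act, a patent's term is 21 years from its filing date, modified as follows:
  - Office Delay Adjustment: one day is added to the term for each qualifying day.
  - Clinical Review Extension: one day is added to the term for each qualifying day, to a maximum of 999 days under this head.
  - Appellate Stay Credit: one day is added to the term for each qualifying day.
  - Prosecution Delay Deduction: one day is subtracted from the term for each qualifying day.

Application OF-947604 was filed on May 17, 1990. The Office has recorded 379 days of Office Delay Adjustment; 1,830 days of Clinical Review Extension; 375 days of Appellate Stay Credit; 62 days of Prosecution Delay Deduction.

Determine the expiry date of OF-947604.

Base term: filing date + 21 years → 17 May 2011.
Office Delay Adjustment: +379 days → 30 May 2012.
Clinical Review Extension: 1830 days claimed exceeds the 999-day cap, so +999 days → 23 February 2015.
Appellate Stay Credit: +375 days → 4 March 2016.
Prosecution Delay Deduction: −62 days → 2 January 2016.

2016-01-02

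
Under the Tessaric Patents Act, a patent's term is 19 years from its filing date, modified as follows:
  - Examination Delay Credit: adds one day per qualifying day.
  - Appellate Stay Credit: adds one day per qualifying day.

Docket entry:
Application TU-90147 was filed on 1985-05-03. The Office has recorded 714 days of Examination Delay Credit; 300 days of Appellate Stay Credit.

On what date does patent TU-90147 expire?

Base term: filing date + 19 years → 3 May 2004.
Examination Delay Credit: +714 days → 17 April 2006.
Appellate Stay Credit: +300 days → 11 February 2007.

2007-02-11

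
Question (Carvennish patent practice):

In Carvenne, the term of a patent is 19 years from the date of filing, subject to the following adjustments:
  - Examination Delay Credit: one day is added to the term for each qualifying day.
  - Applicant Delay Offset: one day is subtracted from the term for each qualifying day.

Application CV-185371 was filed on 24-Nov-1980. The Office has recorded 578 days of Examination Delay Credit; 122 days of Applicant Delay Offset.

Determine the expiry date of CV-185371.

2001-02-22

Base term: filing date + 19 years → 24 November 1999.
Examination Delay Credit: +578 days → 24 June 2001.
Applicant Delay Offset: −122 days → 22 February 2001.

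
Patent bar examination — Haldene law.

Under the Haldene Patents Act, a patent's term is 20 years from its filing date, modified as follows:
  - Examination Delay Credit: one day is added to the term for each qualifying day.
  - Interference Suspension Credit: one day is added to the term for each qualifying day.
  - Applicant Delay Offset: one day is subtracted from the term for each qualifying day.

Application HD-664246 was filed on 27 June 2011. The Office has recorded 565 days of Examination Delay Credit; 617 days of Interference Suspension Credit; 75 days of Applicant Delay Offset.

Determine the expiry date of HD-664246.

Base term: filing date + 20 years → 27 June 2031.
Examination Delay Credit: +565 days → 12 January 2033.
Interference Suspension Credit: +617 days → 21 September 2034.
Applicant Delay Offset: −75 days → 8 July 2034.

July 8, 2034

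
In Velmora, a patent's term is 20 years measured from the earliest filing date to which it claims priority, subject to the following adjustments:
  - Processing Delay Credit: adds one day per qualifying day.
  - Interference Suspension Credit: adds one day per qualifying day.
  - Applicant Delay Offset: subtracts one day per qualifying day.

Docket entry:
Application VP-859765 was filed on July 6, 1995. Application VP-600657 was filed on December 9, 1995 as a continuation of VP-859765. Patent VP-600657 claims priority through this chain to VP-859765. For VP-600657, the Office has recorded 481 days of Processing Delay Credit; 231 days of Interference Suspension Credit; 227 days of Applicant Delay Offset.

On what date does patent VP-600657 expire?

Earliest priority filing: 6 July 1995.
Base term: 6 July 1995 + 20 years → 6 July 2015.
Processing Delay Credit: +481 days → 29 October 2016.
Interference Suspension Credit: +231 days → 17 June 2017.
Applicant Delay Offset: −227 days → 2 November 2016.

November 2, 2016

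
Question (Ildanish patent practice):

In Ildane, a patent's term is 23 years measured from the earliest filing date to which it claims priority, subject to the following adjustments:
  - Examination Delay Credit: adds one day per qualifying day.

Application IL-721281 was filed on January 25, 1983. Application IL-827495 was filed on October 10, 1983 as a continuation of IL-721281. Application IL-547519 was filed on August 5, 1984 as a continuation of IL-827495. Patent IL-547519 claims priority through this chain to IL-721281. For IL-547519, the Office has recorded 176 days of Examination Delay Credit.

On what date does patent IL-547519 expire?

Earliest priority filing: 25 January 1983.
Base term: 25 January 1983 + 23 years → 25 January 2006.
Examination Delay Credit: +176 days → 20 July 2006.

2006-07-20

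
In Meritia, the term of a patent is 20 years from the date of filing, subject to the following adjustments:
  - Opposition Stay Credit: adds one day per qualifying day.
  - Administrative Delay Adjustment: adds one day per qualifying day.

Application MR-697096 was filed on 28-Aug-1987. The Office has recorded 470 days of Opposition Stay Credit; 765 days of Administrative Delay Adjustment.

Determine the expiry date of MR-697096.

January 14, 2011

Base term: filing date + 20 years → 28 August 2007.
Opposition Stay Credit: +470 days → 10 December 2008.
Administrative Delay Adjustment: +765 days → 14 January 2011.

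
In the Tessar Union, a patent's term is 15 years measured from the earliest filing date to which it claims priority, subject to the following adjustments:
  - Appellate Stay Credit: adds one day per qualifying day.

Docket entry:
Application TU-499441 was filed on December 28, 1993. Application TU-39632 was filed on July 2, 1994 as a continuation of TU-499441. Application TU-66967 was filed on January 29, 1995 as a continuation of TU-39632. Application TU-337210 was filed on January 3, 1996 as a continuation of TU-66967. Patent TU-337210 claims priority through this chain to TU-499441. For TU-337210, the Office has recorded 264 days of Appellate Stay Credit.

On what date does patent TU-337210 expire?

September 18, 2009

Earliest priority filing: 28 December 1993.
Base term: 28 December 1993 + 15 years → 28 December 2008.
Appellate Stay Credit: +264 days → 18 September 2009.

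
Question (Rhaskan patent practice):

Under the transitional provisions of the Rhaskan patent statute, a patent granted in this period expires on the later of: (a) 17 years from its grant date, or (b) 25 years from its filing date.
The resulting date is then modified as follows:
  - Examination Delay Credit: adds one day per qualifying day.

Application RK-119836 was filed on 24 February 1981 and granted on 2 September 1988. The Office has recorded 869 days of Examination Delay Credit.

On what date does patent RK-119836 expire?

July 12, 2008

(a) grant + 17 years → 2 September 2005.
(b) filing + 25 years → 24 February 2006.
Later of the two: 24 February 2006.
Examination Delay Credit: +869 days → 12 July 2008.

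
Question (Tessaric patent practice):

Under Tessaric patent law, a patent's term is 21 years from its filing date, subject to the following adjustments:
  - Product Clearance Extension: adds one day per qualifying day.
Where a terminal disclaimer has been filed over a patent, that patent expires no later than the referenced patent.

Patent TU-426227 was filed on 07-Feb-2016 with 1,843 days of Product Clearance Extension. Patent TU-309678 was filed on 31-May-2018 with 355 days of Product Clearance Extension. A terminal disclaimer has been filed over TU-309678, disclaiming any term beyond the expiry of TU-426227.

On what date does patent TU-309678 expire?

Natural term of TU-309678:
  Base: filing + 21 years → 31 May 2039.
  Product Clearance Extension: +355 days → 20 May 2040.
Expiry of referenced patent TU-426227:
  Base: filing + 21 years → 7 February 2037.
  Product Clearance Extension: +1843 days → 24 February 2042.
Terminal disclaimer: TU-309678 expires on the earlier of 20 May 2040 and 24 February 2042.

May 20, 2040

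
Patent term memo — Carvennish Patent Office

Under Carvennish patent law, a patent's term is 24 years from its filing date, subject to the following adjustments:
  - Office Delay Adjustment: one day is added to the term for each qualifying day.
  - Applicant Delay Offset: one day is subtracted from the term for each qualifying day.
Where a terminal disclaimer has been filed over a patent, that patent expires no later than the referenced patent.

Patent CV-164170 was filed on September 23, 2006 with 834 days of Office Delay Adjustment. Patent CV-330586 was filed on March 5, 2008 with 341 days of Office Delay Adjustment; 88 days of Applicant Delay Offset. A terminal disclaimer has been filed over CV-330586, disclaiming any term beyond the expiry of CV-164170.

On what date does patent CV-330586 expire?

Natural term of CV-330586:
  Base: filing + 24 years → 5 March 2032.
  Office Delay Adjustment: +341 days → 9 February 2033.
  Applicant Delay Offset: −88 days → 13 November 2032.
Expiry of referenced patent CV-164170:
  Base: filing + 24 years → 23 September 2030.
  Office Delay Adjustment: +834 days → 4 January 2033.
Terminal disclaimer: CV-330586 expires on the earlier of 13 November 2032 and 4 January 2033.

2032-11-13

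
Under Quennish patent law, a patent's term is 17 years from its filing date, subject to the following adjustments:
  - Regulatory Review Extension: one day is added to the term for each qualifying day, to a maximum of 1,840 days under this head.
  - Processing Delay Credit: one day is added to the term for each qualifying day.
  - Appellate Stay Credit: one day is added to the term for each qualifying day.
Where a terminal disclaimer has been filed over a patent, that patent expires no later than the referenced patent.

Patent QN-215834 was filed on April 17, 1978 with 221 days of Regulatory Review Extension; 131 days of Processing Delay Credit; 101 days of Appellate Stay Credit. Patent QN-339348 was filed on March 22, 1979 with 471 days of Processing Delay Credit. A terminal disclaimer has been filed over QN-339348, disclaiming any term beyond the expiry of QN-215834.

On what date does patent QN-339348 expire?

Natural term of QN-339348:
  Base: filing + 17 years → 22 March 1996.
  Processing Delay Credit: +471 days → 6 July 1997.
Expiry of referenced patent QN-215834:
  Base: filing + 17 years → 17 April 1995.
  Regulatory Review Extension: 221 days (within the 1840-day cap) → +221 days → 24 November 1995.
  Processing Delay Credit: +131 days → 3 April 1996.
  Appellate Stay Credit: +101 days → 13 July 1996.
Terminal disclaimer: QN-339348 expires on the earlier of 6 July 1997 and 13 July 1996.

July 13, 1996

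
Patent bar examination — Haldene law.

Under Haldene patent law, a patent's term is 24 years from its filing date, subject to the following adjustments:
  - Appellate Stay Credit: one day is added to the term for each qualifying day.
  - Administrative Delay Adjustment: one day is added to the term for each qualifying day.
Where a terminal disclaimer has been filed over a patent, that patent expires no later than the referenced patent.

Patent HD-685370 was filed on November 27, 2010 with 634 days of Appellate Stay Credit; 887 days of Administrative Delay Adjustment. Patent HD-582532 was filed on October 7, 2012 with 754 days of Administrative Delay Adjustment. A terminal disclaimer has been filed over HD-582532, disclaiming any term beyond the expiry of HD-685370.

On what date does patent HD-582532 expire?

Natural term of HD-582532:
  Base: filing + 24 years → 7 October 2036.
  Administrative Delay Adjustment: +754 days → 31 October 2038.
Expiry of referenced patent HD-685370:
  Base: filing + 24 years → 27 November 2034.
  Appellate Stay Credit: +634 days → 22 August 2036.
  Administrative Delay Adjustment: +887 days → 26 January 2039.
Terminal disclaimer: HD-582532 expires on the earlier of 31 October 2038 and 26 January 2039.

2038-10-31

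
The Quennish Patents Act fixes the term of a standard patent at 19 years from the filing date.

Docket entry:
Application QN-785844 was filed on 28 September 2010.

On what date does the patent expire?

Filing date + 19 years → 28 September 2029.

2029-09-28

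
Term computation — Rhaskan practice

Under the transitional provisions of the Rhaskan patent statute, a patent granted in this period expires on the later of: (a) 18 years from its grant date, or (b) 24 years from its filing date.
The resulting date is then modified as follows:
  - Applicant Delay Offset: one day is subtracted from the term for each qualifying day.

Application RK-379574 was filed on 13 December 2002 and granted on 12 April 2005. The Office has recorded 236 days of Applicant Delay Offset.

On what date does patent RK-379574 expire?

April 21, 2026

(a) grant + 18 years → 12 April 2023.
(b) filing + 24 years → 13 December 2026.
Later of the two: 13 December 2026.
Applicant Delay Offset: −236 days → 21 April 2026.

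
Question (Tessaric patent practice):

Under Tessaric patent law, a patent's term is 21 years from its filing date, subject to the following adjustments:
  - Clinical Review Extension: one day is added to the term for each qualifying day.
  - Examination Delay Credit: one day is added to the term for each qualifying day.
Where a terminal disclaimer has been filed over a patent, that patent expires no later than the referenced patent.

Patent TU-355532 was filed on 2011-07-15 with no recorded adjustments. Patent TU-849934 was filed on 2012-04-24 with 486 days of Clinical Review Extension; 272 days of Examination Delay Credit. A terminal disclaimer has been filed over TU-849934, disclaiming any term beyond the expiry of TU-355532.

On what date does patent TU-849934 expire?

Natural term of TU-849934:
  Base: filing + 21 years → 24 April 2033.
  Clinical Review Extension: +486 days → 23 August 2034.
  Examination Delay Credit: +272 days → 22 May 2035.
Expiry of referenced patent TU-355532:
  Base: filing + 21 years → 15 July 2032.
Terminal disclaimer: TU-849934 expires on the earlier of 22 May 2035 and 15 July 2032.

July 15, 2032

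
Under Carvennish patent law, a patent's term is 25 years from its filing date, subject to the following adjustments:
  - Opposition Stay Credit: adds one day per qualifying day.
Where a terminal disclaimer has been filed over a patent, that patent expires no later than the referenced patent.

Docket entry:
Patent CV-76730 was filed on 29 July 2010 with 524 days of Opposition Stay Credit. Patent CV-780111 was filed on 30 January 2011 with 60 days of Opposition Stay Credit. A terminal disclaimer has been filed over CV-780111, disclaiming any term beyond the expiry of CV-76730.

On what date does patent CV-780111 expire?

2036-03-30

Natural term of CV-780111:
  Base: filing + 25 years → 30 January 2036.
  Opposition Stay Credit: +60 days → 30 March 2036.
Expiry of referenced patent CV-76730:
  Base: filing + 25 years → 29 July 2035.
  Opposition Stay Credit: +524 days → 3 January 2037.
Terminal disclaimer: CV-780111 expires on the earlier of 30 March 2036 and 3 January 2037.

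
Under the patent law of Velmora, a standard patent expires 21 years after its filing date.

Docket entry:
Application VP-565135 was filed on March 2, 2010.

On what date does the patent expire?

Filing date + 21 years → 2 March 2031.

March 2, 2031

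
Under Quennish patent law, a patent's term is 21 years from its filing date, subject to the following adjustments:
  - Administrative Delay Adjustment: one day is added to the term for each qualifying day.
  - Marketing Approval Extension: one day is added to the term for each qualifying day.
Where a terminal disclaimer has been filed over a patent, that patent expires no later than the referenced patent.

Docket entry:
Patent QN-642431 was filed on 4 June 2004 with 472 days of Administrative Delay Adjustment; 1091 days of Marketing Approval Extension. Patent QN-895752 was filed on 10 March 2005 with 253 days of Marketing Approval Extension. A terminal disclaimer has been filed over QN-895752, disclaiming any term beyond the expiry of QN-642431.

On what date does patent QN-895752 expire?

Natural term of QN-895752:
  Base: filing + 21 years → 10 March 2026.
  Marketing Approval Extension: +253 days → 18 November 2026.
Expiry of referenced patent QN-642431:
  Base: filing + 21 years → 4 June 2025.
  Administrative Delay Adjustment: +472 days → 19 September 2026.
  Marketing Approval Extension: +1091 days → 14 September 2029.
Terminal disclaimer: QN-895752 expires on the earlier of 18 November 2026 and 14 September 2029.

November 18, 2026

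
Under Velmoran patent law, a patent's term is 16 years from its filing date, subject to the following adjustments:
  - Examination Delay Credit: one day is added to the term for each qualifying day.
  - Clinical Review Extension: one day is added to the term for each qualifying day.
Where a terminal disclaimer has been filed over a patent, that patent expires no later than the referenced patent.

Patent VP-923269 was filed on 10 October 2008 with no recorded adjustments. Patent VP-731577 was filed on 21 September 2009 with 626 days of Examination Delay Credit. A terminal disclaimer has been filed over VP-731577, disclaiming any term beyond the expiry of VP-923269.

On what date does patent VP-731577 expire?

Natural term of VP-731577:
  Base: filing + 16 years → 21 September 2025.
  Examination Delay Credit: +626 days → 9 June 2027.
Expiry of referenced patent VP-923269:
  Base: filing + 16 years → 10 October 2024.
Terminal disclaimer: VP-731577 expires on the earlier of 9 June 2027 and 10 October 2024.

2024-10-10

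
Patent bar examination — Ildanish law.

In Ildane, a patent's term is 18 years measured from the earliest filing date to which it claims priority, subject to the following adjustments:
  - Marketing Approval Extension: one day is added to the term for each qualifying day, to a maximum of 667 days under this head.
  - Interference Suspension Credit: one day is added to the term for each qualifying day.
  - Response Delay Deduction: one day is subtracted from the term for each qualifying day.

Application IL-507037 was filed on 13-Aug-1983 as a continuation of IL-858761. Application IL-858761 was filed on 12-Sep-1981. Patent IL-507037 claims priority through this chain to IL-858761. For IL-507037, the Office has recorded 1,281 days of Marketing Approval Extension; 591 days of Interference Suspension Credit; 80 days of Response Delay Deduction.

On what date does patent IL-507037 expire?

2002-12-03

Earliest priority filing: 12 September 1981.
Base term: 12 September 1981 + 18 years → 12 September 1999.
Marketing Approval Extension: 1281 days claimed exceeds the 667-day cap, so +667 days → 10 July 2001.
Interference Suspension Credit: +591 days → 21 February 2003.
Response Delay Deduction: −80 days → 3 December 2002.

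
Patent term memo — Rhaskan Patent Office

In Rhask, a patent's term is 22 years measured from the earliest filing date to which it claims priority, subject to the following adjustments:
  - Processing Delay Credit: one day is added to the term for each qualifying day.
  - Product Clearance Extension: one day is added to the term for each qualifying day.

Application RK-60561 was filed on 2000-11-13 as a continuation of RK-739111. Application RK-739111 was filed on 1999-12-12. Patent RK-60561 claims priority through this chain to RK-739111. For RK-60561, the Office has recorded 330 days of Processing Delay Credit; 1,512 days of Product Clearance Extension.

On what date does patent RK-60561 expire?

2026-12-28

Earliest priority filing: 12 December 1999.
Base term: 12 December 1999 + 22 years → 12 December 2021.
Processing Delay Credit: +330 days → 7 November 2022.
Product Clearance Extension: +1512 days → 28 December 2026.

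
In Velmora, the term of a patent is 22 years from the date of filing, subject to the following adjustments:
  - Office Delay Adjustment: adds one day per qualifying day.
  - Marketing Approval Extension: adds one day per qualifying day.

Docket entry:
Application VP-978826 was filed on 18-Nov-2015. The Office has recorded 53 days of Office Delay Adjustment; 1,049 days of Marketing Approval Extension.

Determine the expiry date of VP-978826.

Base term: filing date + 22 years → 18 November 2037.
Office Delay Adjustment: +53 days → 10 January 2038.
Marketing Approval Extension: +1049 days → 24 November 2040.

November 24, 2040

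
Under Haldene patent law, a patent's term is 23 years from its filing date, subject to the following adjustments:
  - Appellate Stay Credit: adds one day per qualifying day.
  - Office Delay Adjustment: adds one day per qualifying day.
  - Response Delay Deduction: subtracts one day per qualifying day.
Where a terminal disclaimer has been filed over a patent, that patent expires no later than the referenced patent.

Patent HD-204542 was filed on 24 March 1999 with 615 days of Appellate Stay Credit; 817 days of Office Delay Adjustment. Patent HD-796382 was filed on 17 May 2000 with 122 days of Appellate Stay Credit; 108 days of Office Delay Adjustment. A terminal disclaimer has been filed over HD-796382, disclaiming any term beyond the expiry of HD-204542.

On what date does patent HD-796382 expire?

2024-01-02

Natural term of HD-796382:
  Base: filing + 23 years → 17 May 2023.
  Appellate Stay Credit: +122 days → 16 September 2023.
  Office Delay Adjustment: +108 days → 2 January 2024.
Expiry of referenced patent HD-204542:
  Base: filing + 23 years → 24 March 2022.
  Appellate Stay Credit: +615 days → 29 November 2023.
  Office Delay Adjustment: +817 days → 23 February 2026.
Terminal disclaimer: HD-796382 expires on the earlier of 2 January 2024 and 23 February 2026.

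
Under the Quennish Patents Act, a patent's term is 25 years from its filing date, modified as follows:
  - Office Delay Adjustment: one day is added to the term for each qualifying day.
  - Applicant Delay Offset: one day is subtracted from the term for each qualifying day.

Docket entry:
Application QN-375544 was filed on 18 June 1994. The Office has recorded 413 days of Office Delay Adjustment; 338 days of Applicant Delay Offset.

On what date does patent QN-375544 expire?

2019-09-01

Base term: filing date + 25 years → 18 June 2019.
Office Delay Adjustment: +413 days → 4 August 2020.
Applicant Delay Offset: −338 days → 1 September 2019.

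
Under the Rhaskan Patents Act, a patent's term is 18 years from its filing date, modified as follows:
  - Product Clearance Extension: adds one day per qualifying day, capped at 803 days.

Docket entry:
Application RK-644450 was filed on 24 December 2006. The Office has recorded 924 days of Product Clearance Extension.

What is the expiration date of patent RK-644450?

Base term: filing date + 18 years → 24 December 2024.
Product Clearance Extension: 924 days claimed exceeds the 803-day cap, so +803 days → 7 March 2027.

2027-03-07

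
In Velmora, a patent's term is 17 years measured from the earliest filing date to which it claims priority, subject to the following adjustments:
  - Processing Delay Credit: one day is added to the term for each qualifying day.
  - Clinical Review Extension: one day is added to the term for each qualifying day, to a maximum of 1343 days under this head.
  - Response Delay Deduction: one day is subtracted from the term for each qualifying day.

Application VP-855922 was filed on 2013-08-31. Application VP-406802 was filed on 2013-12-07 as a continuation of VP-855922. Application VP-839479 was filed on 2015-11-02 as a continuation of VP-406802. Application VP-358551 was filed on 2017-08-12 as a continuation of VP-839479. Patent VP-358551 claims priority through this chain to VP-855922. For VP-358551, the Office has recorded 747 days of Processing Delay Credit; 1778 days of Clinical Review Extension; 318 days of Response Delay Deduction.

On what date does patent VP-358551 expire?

Earliest priority filing: 31 August 2013.
Base term: 31 August 2013 + 17 years → 31 August 2030.
Processing Delay Credit: +747 days → 16 September 2032.
Clinical Review Extension: 1778 days claimed exceeds the 1343-day cap, so +1343 days → 21 May 2036.
Response Delay Deduction: −318 days → 8 July 2035.

July 8, 2035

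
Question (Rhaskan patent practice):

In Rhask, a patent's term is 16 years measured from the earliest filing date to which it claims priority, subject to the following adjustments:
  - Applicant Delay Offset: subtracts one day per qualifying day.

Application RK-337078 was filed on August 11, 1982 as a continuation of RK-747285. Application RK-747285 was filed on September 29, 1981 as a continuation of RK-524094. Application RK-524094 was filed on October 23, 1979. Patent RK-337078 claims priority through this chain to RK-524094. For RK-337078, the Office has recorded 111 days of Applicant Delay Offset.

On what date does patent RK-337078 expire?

Earliest priority filing: 23 October 1979.
Base term: 23 October 1979 + 16 years → 23 October 1995.
Applicant Delay Offset: −111 days → 4 July 1995.

1995-07-04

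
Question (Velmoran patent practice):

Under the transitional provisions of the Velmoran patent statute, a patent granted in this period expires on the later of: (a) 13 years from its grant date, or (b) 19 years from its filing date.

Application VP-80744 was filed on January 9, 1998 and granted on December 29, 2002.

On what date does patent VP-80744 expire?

(a) grant + 13 years → 29 December 2015.
(b) filing + 19 years → 9 January 2017.
Later of the two: 9 January 2017.

January 9, 2017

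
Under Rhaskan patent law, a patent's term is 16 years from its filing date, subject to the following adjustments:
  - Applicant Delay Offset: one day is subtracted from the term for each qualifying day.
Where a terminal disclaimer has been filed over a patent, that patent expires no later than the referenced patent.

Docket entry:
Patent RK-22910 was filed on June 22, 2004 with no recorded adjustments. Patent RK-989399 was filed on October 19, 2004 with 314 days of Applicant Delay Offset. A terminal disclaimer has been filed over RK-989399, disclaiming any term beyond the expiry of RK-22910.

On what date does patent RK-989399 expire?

2019-12-10

Natural term of RK-989399:
  Base: filing + 16 years → 19 October 2020.
  Applicant Delay Offset: −314 days → 10 December 2019.
Expiry of referenced patent RK-22910:
  Base: filing + 16 years → 22 June 2020.
Terminal disclaimer: RK-989399 expires on the earlier of 10 December 2019 and 22 June 2020.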